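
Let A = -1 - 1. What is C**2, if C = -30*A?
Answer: 3600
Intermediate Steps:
A = -2
C = 60 (C = -30*(-2) = -15*(-4) = 60)
C**2 = 60**2 = 3600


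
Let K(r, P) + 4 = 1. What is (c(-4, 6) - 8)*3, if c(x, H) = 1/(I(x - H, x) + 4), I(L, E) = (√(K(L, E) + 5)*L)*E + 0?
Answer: -19107/796 + 15*√2/398 ≈ -23.950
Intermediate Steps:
K(r, P) = -3 (K(r, P) = -4 + 1 = -3)
I(L, E) = E*L*√2 (I(L, E) = (√(-3 + 5)*L)*E + 0 = (√2*L)*E + 0 = (L*√2)*E + 0 = E*L*√2 + 0 = E*L*√2)
c(x, H) = 1/(4 + x*√2*(x - H)) (c(x, H) = 1/(x*(x - H)*√2 + 4) = 1/(x*√2*(x - H) + 4) = 1/(4 + x*√2*(x - H)))
(c(-4, 6) - 8)*3 = (-1/(-4 - 4*√2*(6 - 1*(-4))) - 8)*3 = (-1/(-4 - 4*√2*(6 + 4)) - 8)*3 = (-1/(-4 - 4*√2*10) - 8)*3 = (-1/(-4 - 40*√2) - 8)*3 = (-8 - 1/(-4 - 40*√2))*3 = -24 - 3/(-4 - 40*√2)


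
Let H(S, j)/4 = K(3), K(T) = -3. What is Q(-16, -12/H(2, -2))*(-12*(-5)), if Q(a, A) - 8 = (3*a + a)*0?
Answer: 480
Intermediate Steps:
H(S, j) = -12 (H(S, j) = 4*(-3) = -12)
Q(a, A) = 8 (Q(a, A) = 8 + (3*a + a)*0 = 8 + (4*a)*0 = 8 + 0 = 8)
Q(-16, -12/H(2, -2))*(-12*(-5)) = 8*(-12*(-5)) = 8*(-1*(-60)) = 8*60 = 480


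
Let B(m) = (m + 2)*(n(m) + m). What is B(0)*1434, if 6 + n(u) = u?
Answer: -17208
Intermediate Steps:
n(u) = -6 + u
B(m) = (-6 + 2*m)*(2 + m) (B(m) = (m + 2)*((-6 + m) + m) = (2 + m)*(-6 + 2*m) = (-6 + 2*m)*(2 + m))
B(0)*1434 = (-12 - 2*0 + 2*0**2)*1434 = (-12 + 0 + 2*0)*1434 = (-12 + 0 + 0)*1434 = -12*1434 = -17208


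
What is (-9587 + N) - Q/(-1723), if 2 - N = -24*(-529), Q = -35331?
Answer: -38425494/1723 ≈ -22302.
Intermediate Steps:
N = -12694 (N = 2 - (-24)*(-529) = 2 - 1*12696 = 2 - 12696 = -12694)
(-9587 + N) - Q/(-1723) = (-9587 - 12694) - (-35331)/(-1723) = -22281 - (-35331)*(-1)/1723 = -22281 - 1*35331/1723 = -22281 - 35331/1723 = -38425494/1723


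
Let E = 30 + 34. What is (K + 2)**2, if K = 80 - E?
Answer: 324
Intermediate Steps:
E = 64
K = 16 (K = 80 - 1*64 = 80 - 64 = 16)
(K + 2)**2 = (16 + 2)**2 = 18**2 = 324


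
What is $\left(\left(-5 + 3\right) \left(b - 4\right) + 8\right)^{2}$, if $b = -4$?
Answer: $576$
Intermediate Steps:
$\left(\left(-5 + 3\right) \left(b - 4\right) + 8\right)^{2} = \left(\left(-5 + 3\right) \left(-4 - 4\right) + 8\right)^{2} = \left(\left(-2\right) \left(-8\right) + 8\right)^{2} = \left(16 + 8\right)^{2} = 24^{2} = 576$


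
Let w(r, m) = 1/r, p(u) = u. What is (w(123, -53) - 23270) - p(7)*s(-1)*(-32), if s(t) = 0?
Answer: -2862209/123 ≈ -23270.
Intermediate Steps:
(w(123, -53) - 23270) - p(7)*s(-1)*(-32) = (1/123 - 23270) - 7*0*(-32) = (1/123 - 23270) - 0*(-32) = -2862209/123 - 1*0 = -2862209/123 + 0 = -2862209/123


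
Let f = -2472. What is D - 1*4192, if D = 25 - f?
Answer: -1695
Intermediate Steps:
D = 2497 (D = 25 - 1*(-2472) = 25 + 2472 = 2497)
D - 1*4192 = 2497 - 1*4192 = 2497 - 4192 = -1695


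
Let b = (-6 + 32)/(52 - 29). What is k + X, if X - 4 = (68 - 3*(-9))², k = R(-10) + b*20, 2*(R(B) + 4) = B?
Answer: 207980/23 ≈ 9042.6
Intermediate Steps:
R(B) = -4 + B/2
b = 26/23 ≈ 1.1304
k = 313/23 (k = (-4 + (½)*(-10)) + (26/23)*20 = (-4 - 5) + 520/23 = -9 + 520/23 = 313/23 ≈ 13.609)
X = 9029 (X = 4 + (68 - 3*(-9))² = 4 + (68 + 27)² = 4 + 95² = 4 + 9025 = 9029)
k + X = 313/23 + 9029 = 207980/23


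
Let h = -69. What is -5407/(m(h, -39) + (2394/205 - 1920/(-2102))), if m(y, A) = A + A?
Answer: 1164965185/14092596 ≈ 82.665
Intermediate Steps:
m(y, A) = 2*A
-5407/(m(h, -39) + (2394/205 - 1920/(-2102))) = -5407/(2*(-39) + (2394/205 - 1920/(-2102))) = -5407/(-78 + (2394*(1/205) - 1920*(-1/2102))) = -5407/(-78 + (2394/205 + 960/1051)) = -5407/(-78 + 2712894/215455) = -5407/(-14092596/215455) = -5407*(-215455/14092596) = 1164965185/14092596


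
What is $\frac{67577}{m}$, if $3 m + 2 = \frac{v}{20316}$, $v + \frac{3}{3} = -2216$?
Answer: $- \frac{457631444}{4761} \approx -96121.0$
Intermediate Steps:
$v = -2217$ ($v = -1 - 2216 = -2217$)
$m = - \frac{4761}{6772}$ ($m = - \frac{2}{3} + \frac{\left(-2217\right) \frac{1}{20316}}{3} = - \frac{2}{3} + \frac{1}{3} \left(- \frac{739}{6772}\right) = - \frac{2}{3} - \frac{739}{20316} = - \frac{4761}{6772} \approx -0.70304$)
$\frac{67577}{m} = \frac{67577}{- \frac{4761}{6772}} = 67577 \left(- \frac{6772}{4761}\right) = - \frac{457631444}{4761}$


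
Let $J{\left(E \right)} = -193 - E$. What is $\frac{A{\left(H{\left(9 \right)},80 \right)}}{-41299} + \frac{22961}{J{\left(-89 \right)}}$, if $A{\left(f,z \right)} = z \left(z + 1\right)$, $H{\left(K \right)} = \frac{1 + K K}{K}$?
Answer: $- \frac{948940259}{4295096} \approx -220.94$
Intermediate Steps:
$H{\left(K \right)} = \frac{1 + K^{2}}{K}$
$A{\left(f,z \right)} = z \left(1 + z\right)$
$\frac{A{\left(H{\left(9 \right)},80 \right)}}{-41299} + \frac{22961}{J{\left(-89 \right)}} = \frac{80 \left(1 + 80\right)}{-41299} + \frac{22961}{-193 - -89} = 80 \cdot 81 \left(- \frac{1}{41299}\right) + \frac{22961}{-193 + 89} = 6480 \left(- \frac{1}{41299}\right) + \frac{22961}{-104} = - \frac{6480}{41299} + 22961 \left(- \frac{1}{104}\right) = - \frac{6480}{41299} - \frac{22961}{104} = - \frac{948940259}{4295096}$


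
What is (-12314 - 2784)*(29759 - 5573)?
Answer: -365160228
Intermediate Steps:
(-12314 - 2784)*(29759 - 5573) = -15098*24186 = -365160228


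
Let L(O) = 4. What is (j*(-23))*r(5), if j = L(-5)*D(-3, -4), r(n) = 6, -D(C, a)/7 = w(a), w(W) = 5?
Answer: 19320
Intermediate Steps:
D(C, a) = -35 (D(C, a) = -7*5 = -35)
j = -140 (j = 4*(-35) = -140)
(j*(-23))*r(5) = -140*(-23)*6 = 3220*6 = 19320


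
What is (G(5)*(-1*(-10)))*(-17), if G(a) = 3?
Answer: -510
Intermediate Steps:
(G(5)*(-1*(-10)))*(-17) = (3*(-1*(-10)))*(-17) = (3*10)*(-17) = 30*(-17) = -510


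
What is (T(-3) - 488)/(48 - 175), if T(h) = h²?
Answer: 479/127 ≈ 3.7717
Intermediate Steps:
(T(-3) - 488)/(48 - 175) = ((-3)² - 488)/(48 - 175) = (9 - 488)/(-127) = -479*(-1/127) = 479/127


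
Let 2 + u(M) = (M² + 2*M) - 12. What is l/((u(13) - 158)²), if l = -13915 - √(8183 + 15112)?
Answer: -605/23 - √23295/529 ≈ -26.593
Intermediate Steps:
u(M) = -14 + M² + 2*M (u(M) = -2 + ((M² + 2*M) - 12) = -2 + (-12 + M² + 2*M) = -14 + M² + 2*M)
l = -13915 - √23295 ≈ -14068.
l/((u(13) - 158)²) = (-13915 - √23295)/(((-14 + 13² + 2*13) - 158)²) = (-13915 - √23295)/(((-14 + 169 + 26) - 158)²) = (-13915 - √23295)/((181 - 158)²) = (-13915 - √23295)/(23²) = (-13915 - √23295)/529 = (-13915 - √23295)*(1/529) = -605/23 - √23295/529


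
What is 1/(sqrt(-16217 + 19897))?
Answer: sqrt(230)/920 ≈ 0.016484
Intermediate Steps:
1/(sqrt(-16217 + 19897)) = 1/(sqrt(3680)) = 1/(4*sqrt(230)) = sqrt(230)/920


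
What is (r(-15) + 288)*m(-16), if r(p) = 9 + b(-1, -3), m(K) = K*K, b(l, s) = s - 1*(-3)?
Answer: 76032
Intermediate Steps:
b(l, s) = 3 + s (b(l, s) = s + 3 = 3 + s)
m(K) = K²
r(p) = 9 (r(p) = 9 + (3 - 3) = 9 + 0 = 9)
(r(-15) + 288)*m(-16) = (9 + 288)*(-16)² = 297*256 = 76032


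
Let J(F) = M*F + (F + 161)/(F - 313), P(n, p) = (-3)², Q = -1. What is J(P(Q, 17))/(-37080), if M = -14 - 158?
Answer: 235381/5636160 ≈ 0.041763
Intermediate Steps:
M = -172
P(n, p) = 9
J(F) = -172*F + (161 + F)/(-313 + F) (J(F) = -172*F + (F + 161)/(F - 313) = -172*F + (161 + F)/(-313 + F))
J(P(Q, 17))/(-37080) = ((161 - 172*9² + 53837*9)/(-313 + 9))/(-37080) = ((161 - 172*81 + 484533)/(-304))*(-1/37080) = -(161 - 13932 + 484533)/304*(-1/37080) = -1/304*470762*(-1/37080) = -235381/152*(-1/37080) = 235381/5636160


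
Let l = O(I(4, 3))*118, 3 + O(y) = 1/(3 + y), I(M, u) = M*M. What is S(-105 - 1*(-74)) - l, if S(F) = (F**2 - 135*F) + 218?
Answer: 108524/19 ≈ 5711.8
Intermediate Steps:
I(M, u) = M**2
S(F) = 218 + F**2 - 135*F
O(y) = -3 + 1/(3 + y)
l = -6608/19 (l = ((-8 - 3*4**2)/(3 + 4**2))*118 = ((-8 - 3*16)/(3 + 16))*118 = ((-8 - 48)/19)*118 = ((1/19)*(-56))*118 = -56/19*118 = -6608/19 ≈ -347.79)
S(-105 - 1*(-74)) - l = (218 + (-105 - 1*(-74))**2 - 135*(-105 - 1*(-74))) - 1*(-6608/19) = (218 + (-105 + 74)**2 - 135*(-105 + 74)) + 6608/19 = (218 + (-31)**2 - 135*(-31)) + 6608/19 = (218 + 961 + 4185) + 6608/19 = 5364 + 6608/19 = 108524/19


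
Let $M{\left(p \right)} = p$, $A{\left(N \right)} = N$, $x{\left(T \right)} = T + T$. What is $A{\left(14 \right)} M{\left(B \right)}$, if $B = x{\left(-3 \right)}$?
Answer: $-84$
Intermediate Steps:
$x{\left(T \right)} = 2 T$
$B = -6$ ($B = 2 \left(-3\right) = -6$)
$A{\left(14 \right)} M{\left(B \right)} = 14 \left(-6\right) = -84$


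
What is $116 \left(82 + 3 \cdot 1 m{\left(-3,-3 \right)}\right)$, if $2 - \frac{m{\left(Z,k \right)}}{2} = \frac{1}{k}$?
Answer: $11136$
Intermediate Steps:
$m{\left(Z,k \right)} = 4 - \frac{2}{k}$
$116 \left(82 + 3 \cdot 1 m{\left(-3,-3 \right)}\right) = 116 \left(82 + 3 \cdot 1 \left(4 - \frac{2}{-3}\right)\right) = 116 \left(82 + 3 \left(4 - - \frac{2}{3}\right)\right) = 116 \left(82 + 3 \left(4 + \frac{2}{3}\right)\right) = 116 \left(82 + 3 \cdot \frac{14}{3}\right) = 116 \left(82 + 14\right) = 116 \cdot 96 = 11136$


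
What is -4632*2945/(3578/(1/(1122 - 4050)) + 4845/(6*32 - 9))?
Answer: 832115640/639057809 ≈ 1.3021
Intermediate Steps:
-4632*2945/(3578/(1/(1122 - 4050)) + 4845/(6*32 - 9)) = -4632*2945/(3578/(1/(-2928)) + 4845/(192 - 9)) = -4632*2945/(3578/(-1/2928) + 4845/183) = -4632*2945/(3578*(-2928) + 4845*(1/183)) = -4632*2945/(-10476384 + 1615/61) = -4632/((-639057809/61*1/2945)) = -4632/(-639057809/179645) = -4632*(-179645/639057809) = 832115640/639057809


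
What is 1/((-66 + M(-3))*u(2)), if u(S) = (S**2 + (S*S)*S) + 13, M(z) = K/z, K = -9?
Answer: -1/1575 ≈ -0.00063492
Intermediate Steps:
M(z) = -9/z
u(S) = 13 + S**2 + S**3 (u(S) = (S**2 + S**2*S) + 13 = (S**2 + S**3) + 13 = 13 + S**2 + S**3)
1/((-66 + M(-3))*u(2)) = 1/((-66 - 9/(-3))*(13 + 2**2 + 2**3)) = 1/((-66 - 9*(-1/3))*(13 + 4 + 8)) = 1/((-66 + 3)*25) = 1/(-63*25) = 1/(-1575) = -1/1575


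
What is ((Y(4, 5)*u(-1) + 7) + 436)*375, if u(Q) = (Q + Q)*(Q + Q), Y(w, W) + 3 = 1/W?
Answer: 161925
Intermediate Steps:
Y(w, W) = -3 + 1/W
u(Q) = 4*Q² (u(Q) = (2*Q)*(2*Q) = 4*Q²)
((Y(4, 5)*u(-1) + 7) + 436)*375 = (((-3 + 1/5)*(4*(-1)²) + 7) + 436)*375 = (((-3 + ⅕)*(4*1) + 7) + 436)*375 = ((-14/5*4 + 7) + 436)*375 = ((-56/5 + 7) + 436)*375 = (-21/5 + 436)*375 = (2159/5)*375 = 161925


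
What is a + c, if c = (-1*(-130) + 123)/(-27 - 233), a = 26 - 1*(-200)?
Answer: 58507/260 ≈ 225.03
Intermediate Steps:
a = 226 (a = 26 + 200 = 226)
c = -253/260 (c = (130 + 123)/(-260) = 253*(-1/260) = -253/260 ≈ -0.97308)
a + c = 226 - 253/260 = 58507/260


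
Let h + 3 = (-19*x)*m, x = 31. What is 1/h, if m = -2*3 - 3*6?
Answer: 1/14133 ≈ 7.0756e-5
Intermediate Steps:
m = -24 (m = -6 - 18 = -24)
h = 14133 (h = -3 - 19*31*(-24) = -3 - 589*(-24) = -3 + 14136 = 14133)
1/h = 1/14133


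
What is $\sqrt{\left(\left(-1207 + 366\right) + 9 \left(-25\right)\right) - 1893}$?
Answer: $i \sqrt{2959} \approx 54.397 i$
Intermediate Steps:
$\sqrt{\left(\left(-1207 + 366\right) + 9 \left(-25\right)\right) - 1893} = \sqrt{\left(-841 - 225\right) - 1893} = \sqrt{-1066 - 1893} = \sqrt{-2959} = i \sqrt{2959}$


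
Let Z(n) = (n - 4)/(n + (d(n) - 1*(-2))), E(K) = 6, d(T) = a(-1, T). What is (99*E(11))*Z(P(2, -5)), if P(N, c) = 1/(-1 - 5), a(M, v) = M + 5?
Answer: -2970/7 ≈ -424.29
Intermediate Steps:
a(M, v) = 5 + M
d(T) = 4 (d(T) = 5 - 1 = 4)
P(N, c) = -1/6 (P(N, c) = 1/(-6) = -1/6)
Z(n) = (-4 + n)/(6 + n) (Z(n) = (n - 4)/(n + (4 - 1*(-2))) = (-4 + n)/(n + (4 + 2)) = (-4 + n)/(n + 6) = (-4 + n)/(6 + n))
(99*E(11))*Z(P(2, -5)) = (99*6)*((-4 - 1/6)/(6 - 1/6)) = 594*(-25/6/(35/6)) = 594*((6/35)*(-25/6)) = 594*(-5/7) = -2970/7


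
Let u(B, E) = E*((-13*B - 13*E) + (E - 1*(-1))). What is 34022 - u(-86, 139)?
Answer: 110333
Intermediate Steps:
u(B, E) = E*(1 - 13*B - 12*E) (u(B, E) = E*((-13*B - 13*E) + (E + 1)) = E*((-13*B - 13*E) + (1 + E)) = E*(1 - 13*B - 12*E))
34022 - u(-86, 139) = 34022 - 139*(1 - 13*(-86) - 12*139) = 34022 - 139*(1 + 1118 - 1668) = 34022 - 139*(-549) = 34022 - 1*(-76311) = 34022 + 76311 = 110333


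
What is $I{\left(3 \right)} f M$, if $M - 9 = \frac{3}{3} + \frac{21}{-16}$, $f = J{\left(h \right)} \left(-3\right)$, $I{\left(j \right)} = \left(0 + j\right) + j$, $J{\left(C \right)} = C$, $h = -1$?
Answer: $\frac{1251}{8} \approx 156.38$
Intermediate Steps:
$I{\left(j \right)} = 2 j$ ($I{\left(j \right)} = j + j = 2 j$)
$f = 3$ ($f = \left(-1\right) \left(-3\right) = 3$)
$M = \frac{139}{16}$ ($M = 9 + \left(\frac{3}{3} + \frac{21}{-16}\right) = 9 + \left(3 \cdot \frac{1}{3} + 21 \left(- \frac{1}{16}\right)\right) = 9 + \left(1 - \frac{21}{16}\right) = 9 - \frac{5}{16} = \frac{139}{16} \approx 8.6875$)
$I{\left(3 \right)} f M = 2 \cdot 3 \cdot 3 \cdot \frac{139}{16} = 6 \cdot 3 \cdot \frac{139}{16} = 18 \cdot \frac{139}{16} = \frac{1251}{8}$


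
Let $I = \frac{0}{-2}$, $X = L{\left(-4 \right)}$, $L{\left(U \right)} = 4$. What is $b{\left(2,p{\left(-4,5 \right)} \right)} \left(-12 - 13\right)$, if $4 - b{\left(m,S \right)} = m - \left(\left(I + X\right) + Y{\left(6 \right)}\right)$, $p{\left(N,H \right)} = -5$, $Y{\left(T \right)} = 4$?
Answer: $-250$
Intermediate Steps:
$X = 4$
$I = 0$ ($I = 0 \left(- \frac{1}{2}\right) = 0$)
$b{\left(m,S \right)} = 12 - m$ ($b{\left(m,S \right)} = 4 - \left(m - \left(\left(0 + 4\right) + 4\right)\right) = 4 - \left(m - \left(4 + 4\right)\right) = 4 - \left(m - 8\right) = 4 - \left(-8 + m\right) = 12 - m$)
$b{\left(2,p{\left(-4,5 \right)} \right)} \left(-12 - 13\right) = \left(12 - 2\right) \left(-12 - 13\right) = \left(12 - 2\right) \left(-25\right) = 10 \left(-25\right) = -250$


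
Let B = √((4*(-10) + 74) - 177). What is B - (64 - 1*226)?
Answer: 162 + I*√143 ≈ 162.0 + 11.958*I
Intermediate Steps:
B = I*√143 (B = √((-40 + 74) - 177) = √(34 - 177) = √(-143) = I*√143 ≈ 11.958*I)
B - (64 - 1*226) = I*√143 - (64 - 1*226) = I*√143 - (64 - 226) = I*√143 - 1*(-162) = I*√143 + 162 = 162 + I*√143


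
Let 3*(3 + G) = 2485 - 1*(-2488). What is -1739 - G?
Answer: -10181/3 ≈ -3393.7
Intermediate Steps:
G = 4964/3 (G = -3 + (2485 - 1*(-2488))/3 = -3 + (2485 + 2488)/3 = -3 + (1/3)*4973 = -3 + 4973/3 = 4964/3 ≈ 1654.7)
-1739 - G = -1739 - 1*4964/3 = -1739 - 4964/3 = -10181/3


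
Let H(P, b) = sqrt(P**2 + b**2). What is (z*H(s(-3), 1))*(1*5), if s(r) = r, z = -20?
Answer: -100*sqrt(10) ≈ -316.23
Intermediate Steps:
(z*H(s(-3), 1))*(1*5) = (-20*sqrt((-3)**2 + 1**2))*(1*5) = -20*sqrt(9 + 1)*5 = -20*sqrt(10)*5 = -100*sqrt(10)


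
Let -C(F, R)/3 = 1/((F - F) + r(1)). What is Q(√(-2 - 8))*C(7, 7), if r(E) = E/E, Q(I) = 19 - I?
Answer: -57 + 3*I*√10 ≈ -57.0 + 9.4868*I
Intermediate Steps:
r(E) = 1
C(F, R) = -3 (C(F, R) = -3/((F - F) + 1) = -3/(0 + 1) = -3/1 = -3*1 = -3)
Q(√(-2 - 8))*C(7, 7) = (19 - √(-2 - 8))*(-3) = (19 - √(-10))*(-3) = (19 - I*√10)*(-3) = -57 + 3*I*√10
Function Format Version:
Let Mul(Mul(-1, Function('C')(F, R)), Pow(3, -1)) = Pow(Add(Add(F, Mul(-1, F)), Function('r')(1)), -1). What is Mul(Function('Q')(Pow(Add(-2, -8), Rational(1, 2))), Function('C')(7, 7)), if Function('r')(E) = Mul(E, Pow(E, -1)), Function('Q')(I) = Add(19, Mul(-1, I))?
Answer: Add(-57, Mul(3, I, Pow(10, Rational(1, 2)))) ≈ Add(-57.000, Mul(9.4868, I))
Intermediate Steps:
Function('r')(E) = 1
Function('C')(F, R) = -3 (Function('C')(F, R) = Mul(-3, Pow(Add(Add(F, Mul(-1, F)), 1), -1)) = Mul(-3, Pow(Add(0, 1), -1)) = Mul(-3, Pow(1, -1)) = Mul(-3, 1) = -3)
Mul(Function('Q')(Pow(Add(-2, -8), Rational(1, 2))), Function('C')(7, 7)) = Mul(Add(19, Mul(-1, Pow(Add(-2, -8), Rational(1, 2)))), -3) = Mul(Add(19, Mul(-1, Pow(-10, Rational(1, 2)))), -3) = Mul(Add(19, Mul(-1, Mul(I, Pow(10, Rational(1, 2))))), -3) = Mul(Add(19, Mul(-1, I, Pow(10, Rational(1, 2)))), -3) = Add(-57, Mul(3, I, Pow(10, Rational(1, 2))))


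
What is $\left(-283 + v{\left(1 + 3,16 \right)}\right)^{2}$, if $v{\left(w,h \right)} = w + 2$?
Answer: $76729$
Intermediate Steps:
$v{\left(w,h \right)} = 2 + w$
$\left(-283 + v{\left(1 + 3,16 \right)}\right)^{2} = \left(-283 + \left(2 + \left(1 + 3\right)\right)\right)^{2} = \left(-283 + \left(2 + 4\right)\right)^{2} = \left(-283 + 6\right)^{2} = \left(-277\right)^{2} = 76729$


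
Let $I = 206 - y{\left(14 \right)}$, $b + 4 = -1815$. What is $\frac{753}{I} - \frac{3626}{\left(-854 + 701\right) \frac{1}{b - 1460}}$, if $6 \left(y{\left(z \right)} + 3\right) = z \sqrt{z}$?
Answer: $- \frac{1555264925531}{20014593} + \frac{15813 \sqrt{14}}{392443} \approx -77706.0$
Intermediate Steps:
$b = -1819$ ($b = -4 - 1815 = -1819$)
$y{\left(z \right)} = -3 + \frac{z^{\frac{3}{2}}}{6}$ ($y{\left(z \right)} = -3 + \frac{z \sqrt{z}}{6} = -3 + \frac{z^{\frac{3}{2}}}{6}$)
$I = 209 - \frac{7 \sqrt{14}}{3}$ ($I = 206 - \left(-3 + \frac{14^{\frac{3}{2}}}{6}\right) = 206 - \left(-3 + \frac{14 \sqrt{14}}{6}\right) = 206 - \left(-3 + \frac{7 \sqrt{14}}{3}\right) = 206 + \left(3 - \frac{7 \sqrt{14}}{3}\right) = 209 - \frac{7 \sqrt{14}}{3} \approx 200.27$)
$\frac{753}{I} - \frac{3626}{\left(-854 + 701\right) \frac{1}{b - 1460}} = \frac{753}{209 - \frac{7 \sqrt{14}}{3}} - \frac{3626}{\left(-854 + 701\right) \frac{1}{-1819 - 1460}} = \frac{753}{209 - \frac{7 \sqrt{14}}{3}} - \frac{3626}{\left(-153\right) \frac{1}{-3279}} = \frac{753}{209 - \frac{7 \sqrt{14}}{3}} - \frac{3626}{\left(-153\right) \left(- \frac{1}{3279}\right)} = \frac{753}{209 - \frac{7 \sqrt{14}}{3}} - \frac{3626}{\frac{51}{1093}} = \frac{753}{209 - \frac{7 \sqrt{14}}{3}} - \frac{3963218}{51} = - \frac{3963218}{51} + \frac{753}{209 - \frac{7 \sqrt{14}}{3}}$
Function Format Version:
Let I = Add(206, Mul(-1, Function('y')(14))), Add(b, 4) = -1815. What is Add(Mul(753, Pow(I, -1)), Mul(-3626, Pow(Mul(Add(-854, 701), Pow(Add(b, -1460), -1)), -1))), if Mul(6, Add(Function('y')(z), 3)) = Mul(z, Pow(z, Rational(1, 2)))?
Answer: Add(Rational(-1555264925531, 20014593), Mul(Rational(15813, 392443), Pow(14, Rational(1, 2)))) ≈ -77706.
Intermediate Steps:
b = -1819 (b = Add(-4, -1815) = -1819)
Function('y')(z) = Add(-3, Mul(Rational(1, 6), Pow(z, Rational(3, 2)))) (Function('y')(z) = Add(-3, Mul(Rational(1, 6), Mul(z, Pow(z, Rational(1, 2))))) = Add(-3, Mul(Rational(1, 6), Pow(z, Rational(3, 2)))))
I = Add(209, Mul(Rational(-7, 3), Pow(14, Rational(1, 2)))) (I = Add(206, Mul(-1, Add(-3, Mul(Rational(1, 6), Pow(14, Rational(3, 2)))))) = Add(206, Mul(-1, Add(-3, Mul(Rational(1, 6), Mul(14, Pow(14, Rational(1, 2))))))) = Add(206, Mul(-1, Add(-3, Mul(Rational(7, 3), Pow(14, Rational(1, 2)))))) = Add(206, Add(3, Mul(Rational(-7, 3), Pow(14, Rational(1, 2))))) = Add(209, Mul(Rational(-7, 3), Pow(14, Rational(1, 2)))) ≈ 200.27)
Add(Mul(753, Pow(I, -1)), Mul(-3626, Pow(Mul(Add(-854, 701), Pow(Add(b, -1460), -1)), -1))) = Add(Mul(753, Pow(Add(209, Mul(Rational(-7, 3), Pow(14, Rational(1, 2)))), -1)), Mul(-3626, Pow(Mul(Add(-854, 701), Pow(Add(-1819, -1460), -1)), -1))) = Add(Mul(753, Pow(Add(209, Mul(Rational(-7, 3), Pow(14, Rational(1, 2)))), -1)), Mul(-3626, Pow(Mul(-153, Pow(-3279, -1)), -1))) = Add(Mul(753, Pow(Add(209, Mul(Rational(-7, 3), Pow(14, Rational(1, 2)))), -1)), Mul(-3626, Pow(Mul(-153, Rational(-1, 3279)), -1))) = Add(Mul(753, Pow(Add(209, Mul(Rational(-7, 3), Pow(14, Rational(1, 2)))), -1)), Mul(-3626, Pow(Rational(51, 1093), -1))) = Add(Mul(753, Pow(Add(209, Mul(Rational(-7, 3), Pow(14, Rational(1, 2)))), -1)), Mul(-3626, Rational(1093, 51))) = Add(Mul(753, Pow(Add(209, Mul(Rational(-7, 3), Pow(14, Rational(1, 2)))), -1)), Rational(-3963218, 51)) = Add(Rational(-3963218, 51), Mul(753, Pow(Add(209, Mul(Rational(-7, 3), Pow(14, Rational(1, 2)))), -1)))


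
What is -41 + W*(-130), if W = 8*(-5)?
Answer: 5159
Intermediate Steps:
W = -40
-41 + W*(-130) = -41 - 40*(-130) = -41 + 5200 = 5159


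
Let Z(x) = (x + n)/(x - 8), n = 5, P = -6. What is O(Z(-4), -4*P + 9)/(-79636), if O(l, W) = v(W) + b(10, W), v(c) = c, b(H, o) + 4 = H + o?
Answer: -18/19909 ≈ -0.00090411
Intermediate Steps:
b(H, o) = -4 + H + o (b(H, o) = -4 + (H + o) = -4 + H + o)
Z(x) = (5 + x)/(-8 + x) (Z(x) = (x + 5)/(x - 8) = (5 + x)/(-8 + x))
O(l, W) = 6 + 2*W (O(l, W) = W + (-4 + 10 + W) = W + (6 + W) = 6 + 2*W)
O(Z(-4), -4*P + 9)/(-79636) = (6 + 2*(-4*(-6) + 9))/(-79636) = (6 + 2*(24 + 9))*(-1/79636) = (6 + 2*33)*(-1/79636) = (6 + 66)*(-1/79636) = 72*(-1/79636) = -18/19909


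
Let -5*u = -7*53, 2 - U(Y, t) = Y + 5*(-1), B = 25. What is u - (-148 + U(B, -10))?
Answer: 1201/5 ≈ 240.20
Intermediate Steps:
U(Y, t) = 7 - Y (U(Y, t) = 2 - (Y + 5*(-1)) = 2 - (Y - 5) = 2 - (-5 + Y) = 2 + (5 - Y) = 7 - Y)
u = 371/5 (u = -(-7)*53/5 = -⅕*(-371) = 371/5 ≈ 74.200)
u - (-148 + U(B, -10)) = 371/5 - (-148 + (7 - 1*25)) = 371/5 - (-148 + (7 - 25)) = 371/5 - (-148 - 18) = 371/5 - 1*(-166) = 371/5 + 166 = 1201/5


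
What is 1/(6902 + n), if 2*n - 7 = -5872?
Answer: 2/7939 ≈ 0.00025192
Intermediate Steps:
n = -5865/2 (n = 7/2 + (½)*(-5872) = 7/2 - 2936 = -5865/2 ≈ -2932.5)
1/(6902 + n) = 1/(6902 - 5865/2) = 1/(7939/2) = 2/7939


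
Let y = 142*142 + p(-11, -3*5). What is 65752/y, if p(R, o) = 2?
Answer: 32876/10083 ≈ 3.2605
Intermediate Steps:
y = 20166 (y = 142*142 + 2 = 20164 + 2 = 20166)
65752/y = 65752/20166 = 65752*(1/20166) = 32876/10083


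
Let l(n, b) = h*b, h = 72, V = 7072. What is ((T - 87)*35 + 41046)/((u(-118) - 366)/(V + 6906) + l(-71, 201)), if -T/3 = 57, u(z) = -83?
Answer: 447519648/202289167 ≈ 2.2123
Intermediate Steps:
T = -171 (T = -3*57 = -171)
l(n, b) = 72*b
((T - 87)*35 + 41046)/((u(-118) - 366)/(V + 6906) + l(-71, 201)) = ((-171 - 87)*35 + 41046)/((-83 - 366)/(7072 + 6906) + 72*201) = (-258*35 + 41046)/(-449/13978 + 14472) = (-9030 + 41046)/(-449*1/13978 + 14472) = 32016/(-449/13978 + 14472) = 32016/(202289167/13978) = 32016*(13978/202289167) = 447519648/202289167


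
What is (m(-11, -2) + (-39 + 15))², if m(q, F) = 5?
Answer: 361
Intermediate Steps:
(m(-11, -2) + (-39 + 15))² = (5 + (-39 + 15))² = (5 - 24)² = (-19)² = 361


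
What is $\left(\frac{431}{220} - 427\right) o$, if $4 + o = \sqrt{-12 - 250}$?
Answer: $\frac{93509}{55} - \frac{93509 i \sqrt{262}}{220} \approx 1700.2 - 6879.9 i$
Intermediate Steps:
$o = -4 + i \sqrt{262}$ ($o = -4 + \sqrt{-12 - 250} = -4 + \sqrt{-262} = -4 + i \sqrt{262} \approx -4.0 + 16.186 i$)
$\left(\frac{431}{220} - 427\right) o = \left(\frac{431}{220} - 427\right) \left(-4 + i \sqrt{262}\right) = - \frac{93509 \left(-4 + i \sqrt{262}\right)}{220} = \frac{93509}{55} - \frac{93509 i \sqrt{262}}{220}$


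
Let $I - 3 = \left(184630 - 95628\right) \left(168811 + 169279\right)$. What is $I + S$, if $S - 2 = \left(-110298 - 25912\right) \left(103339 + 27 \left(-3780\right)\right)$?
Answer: $29916473595$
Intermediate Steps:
$I = 30090686183$ ($I = 3 + \left(184630 - 95628\right) \left(168811 + 169279\right) = 3 + 89002 \cdot 338090 = 3 + 30090686180 = 30090686183$)
$S = -174212588$ ($S = 2 + \left(-110298 - 25912\right) \left(103339 + 27 \left(-3780\right)\right) = 2 - 136210 \left(103339 - 102060\right) = 2 - 174212590 = -174212588$)
$I + S = 30090686183 - 174212588 = 29916473595$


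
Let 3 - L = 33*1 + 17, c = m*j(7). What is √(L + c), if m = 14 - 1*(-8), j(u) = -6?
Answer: I*√179 ≈ 13.379*I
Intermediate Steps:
m = 22 (m = 14 + 8 = 22)
c = -132 (c = 22*(-6) = -132)
L = -47 (L = 3 - (33*1 + 17) = 3 - (33 + 17) = 3 - 1*50 = 3 - 50 = -47)
√(L + c) = √(-47 - 132) = √(-179) = I*√179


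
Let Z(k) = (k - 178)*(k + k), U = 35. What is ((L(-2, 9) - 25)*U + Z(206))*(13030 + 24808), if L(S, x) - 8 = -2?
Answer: 411336898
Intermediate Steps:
L(S, x) = 6 (L(S, x) = 8 - 2 = 6)
Z(k) = 2*k*(-178 + k) (Z(k) = (-178 + k)*(2*k) = 2*k*(-178 + k))
((L(-2, 9) - 25)*U + Z(206))*(13030 + 24808) = ((6 - 25)*35 + 2*206*(-178 + 206))*(13030 + 24808) = (-19*35 + 2*206*28)*37838 = (-665 + 11536)*37838 = 10871*37838 = 411336898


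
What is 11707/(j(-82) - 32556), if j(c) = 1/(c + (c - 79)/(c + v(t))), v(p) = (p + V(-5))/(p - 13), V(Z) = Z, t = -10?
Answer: -1752760333/4874253635 ≈ -0.35960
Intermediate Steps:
v(p) = (-5 + p)/(-13 + p) (v(p) = (p - 5)/(p - 13) = (-5 + p)/(-13 + p))
j(c) = 1/(c + (-79 + c)/(15/23 + c)) (j(c) = 1/(c + (c - 79)/(c + (-5 - 10)/(-13 - 10))) = 1/(c + (-79 + c)/(c - 15/(-23))) = 1/(c + (-79 + c)/(c - 1/23*(-15))) = 1/(c + (-79 + c)/(c + 15/23)) = 1/(c + (-79 + c)/(15/23 + c)))
11707/(j(-82) - 32556) = 11707/((15 + 23*(-82))/(-1817 + 23*(-82)**2 + 38*(-82)) - 32556) = 11707/((15 - 1886)/(-1817 + 23*6724 - 3116) - 32556) = 11707/(-1871/(-1817 + 154652 - 3116) - 32556) = 11707/(-1871/149719 - 32556) = 11707/(-4874253635/149719) = 11707*(-149719/4874253635) = -1752760333/4874253635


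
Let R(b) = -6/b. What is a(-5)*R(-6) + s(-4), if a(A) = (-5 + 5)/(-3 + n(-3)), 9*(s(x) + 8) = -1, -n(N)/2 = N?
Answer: -73/9 ≈ -8.1111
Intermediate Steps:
n(N) = -2*N
s(x) = -73/9 (s(x) = -8 + (⅑)*(-1) = -8 - ⅑ = -73/9)
a(A) = 0 (a(A) = (-5 + 5)/(-3 - 2*(-3)) = 0/(-3 + 6) = 0/3 = 0*(⅓) = 0)
a(-5)*R(-6) + s(-4) = 0*(-6/(-6)) - 73/9 = 0*(-6*(-⅙)) - 73/9 = 0*1 - 73/9 = 0 - 73/9 = -73/9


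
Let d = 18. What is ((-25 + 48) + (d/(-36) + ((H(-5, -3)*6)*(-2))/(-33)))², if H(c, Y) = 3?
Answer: 269361/484 ≈ 556.53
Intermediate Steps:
((-25 + 48) + (d/(-36) + ((H(-5, -3)*6)*(-2))/(-33)))² = ((-25 + 48) + (18/(-36) + ((3*6)*(-2))/(-33)))² = (23 + (18*(-1/36) + (18*(-2))*(-1/33)))² = (23 + (-½ - 36*(-1/33)))² = (23 + (-½ + 12/11))² = (23 + 13/22)² = (519/22)² = 269361/484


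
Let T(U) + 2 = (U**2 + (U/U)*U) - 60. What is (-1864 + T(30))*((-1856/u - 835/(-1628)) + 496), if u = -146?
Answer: -15069072387/29711 ≈ -5.0719e+5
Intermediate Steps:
T(U) = -62 + U + U**2 (T(U) = -2 + ((U**2 + (U/U)*U) - 60) = -2 + ((U**2 + 1*U) - 60) = -2 + ((U**2 + U) - 60) = -2 + ((U + U**2) - 60) = -2 + (-60 + U + U**2) = -62 + U + U**2)
(-1864 + T(30))*((-1856/u - 835/(-1628)) + 496) = (-1864 + (-62 + 30 + 30**2))*((-1856/(-146) - 835/(-1628)) + 496) = (-1864 + (-62 + 30 + 900))*((-1856*(-1/146) - 835*(-1/1628)) + 496) = (-1864 + 868)*((928/73 + 835/1628) + 496) = -996*(1571739/118844 + 496) = -996*60518363/118844 = -15069072387/29711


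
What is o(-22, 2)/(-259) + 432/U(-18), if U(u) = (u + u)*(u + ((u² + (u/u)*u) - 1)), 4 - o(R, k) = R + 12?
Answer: -1018/10619 ≈ -0.095866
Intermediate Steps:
o(R, k) = -8 - R (o(R, k) = 4 - (R + 12) = 4 - (12 + R) = 4 + (-12 - R) = -8 - R)
U(u) = 2*u*(-1 + u² + 2*u) (U(u) = (2*u)*(u + ((u² + 1*u) - 1)) = (2*u)*(u + ((u² + u) - 1)) = (2*u)*(u + ((u + u²) - 1)) = (2*u)*(u + (-1 + u + u²)) = (2*u)*(-1 + u² + 2*u) = 2*u*(-1 + u² + 2*u))
o(-22, 2)/(-259) + 432/U(-18) = (-8 - 1*(-22))/(-259) + 432/((2*(-18)*(-1 + (-18)² + 2*(-18)))) = (-8 + 22)*(-1/259) + 432/((2*(-18)*(-1 + 324 - 36))) = 14*(-1/259) + 432/((2*(-18)*287)) = -2/37 + 432/(-10332) = -2/37 + 432*(-1/10332) = -2/37 - 12/287 = -1018/10619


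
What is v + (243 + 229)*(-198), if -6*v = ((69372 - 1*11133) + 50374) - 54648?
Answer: -614701/6 ≈ -1.0245e+5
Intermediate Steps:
v = -53965/6 (v = -(((69372 - 1*11133) + 50374) - 54648)/6 = -(((69372 - 11133) + 50374) - 54648)/6 = -((58239 + 50374) - 54648)/6 = -(108613 - 54648)/6 = -⅙*53965 = -53965/6 ≈ -8994.2)
v + (243 + 229)*(-198) = -53965/6 + (243 + 229)*(-198) = -53965/6 + 472*(-198) = -53965/6 - 93456 = -614701/6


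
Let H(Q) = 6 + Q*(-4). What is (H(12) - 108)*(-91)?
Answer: 13650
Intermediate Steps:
H(Q) = 6 - 4*Q
(H(12) - 108)*(-91) = ((6 - 4*12) - 108)*(-91) = ((6 - 48) - 108)*(-91) = (-42 - 108)*(-91) = -150*(-91) = 13650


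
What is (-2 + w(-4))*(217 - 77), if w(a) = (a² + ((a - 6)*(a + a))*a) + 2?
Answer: -42560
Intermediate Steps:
w(a) = 2 + a² + 2*a²*(-6 + a) (w(a) = (a² + ((-6 + a)*(2*a))*a) + 2 = (a² + (2*a*(-6 + a))*a) + 2 = (a² + 2*a²*(-6 + a)) + 2 = 2 + a² + 2*a²*(-6 + a))
(-2 + w(-4))*(217 - 77) = (-2 + (2 - 11*(-4)² + 2*(-4)³))*(217 - 77) = (-2 + (2 - 11*16 + 2*(-64)))*140 = (-2 + (2 - 176 - 128))*140 = (-2 - 302)*140 = -304*140 = -42560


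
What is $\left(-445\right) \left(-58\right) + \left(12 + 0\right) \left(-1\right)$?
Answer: $25798$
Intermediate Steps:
$\left(-445\right) \left(-58\right) + \left(12 + 0\right) \left(-1\right) = 25810 + 12 \left(-1\right) = 25810 - 12 = 25798$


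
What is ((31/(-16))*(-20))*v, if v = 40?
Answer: 1550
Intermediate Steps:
((31/(-16))*(-20))*v = ((31/(-16))*(-20))*40 = ((31*(-1/16))*(-20))*40 = -31/16*(-20)*40 = (155/4)*40 = 1550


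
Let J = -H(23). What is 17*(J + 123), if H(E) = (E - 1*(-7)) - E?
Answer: 1972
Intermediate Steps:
H(E) = 7 (H(E) = (E + 7) - E = (7 + E) - E = 7)
J = -7 (J = -1*7 = -7)
17*(J + 123) = 17*(-7 + 123) = 17*116 = 1972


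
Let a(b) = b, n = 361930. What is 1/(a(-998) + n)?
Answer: 1/360932 ≈ 2.7706e-6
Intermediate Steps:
1/(a(-998) + n) = 1/(-998 + 361930) = 1/360932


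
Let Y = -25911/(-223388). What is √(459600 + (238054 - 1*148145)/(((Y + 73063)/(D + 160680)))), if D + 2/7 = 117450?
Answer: 4*√654167695690095411307051310/114249963485 ≈ 895.46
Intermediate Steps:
Y = 25911/223388 (Y = -25911*(-1/223388) = 25911/223388 ≈ 0.11599)
D = 822148/7 (D = -2/7 + 117450 = 822148/7 ≈ 1.1745e+5)
√(459600 + (238054 - 1*148145)/(((Y + 73063)/(D + 160680)))) = √(459600 + (238054 - 1*148145)/(((25911/223388 + 73063)/(822148/7 + 160680)))) = √(459600 + (238054 - 148145)/((16321423355/(223388*(1946908/7))))) = √(459600 + 89909/(((16321423355/223388)*(7/1946908)))) = √(459600 + 89909/(114249963485/434915884304)) = √(459600 + 89909*(434915884304/114249963485)) = √(459600 + 39102852241888336/114249963485) = √(91612135459594336/114249963485) = 4*√654167695690095411307051310/114249963485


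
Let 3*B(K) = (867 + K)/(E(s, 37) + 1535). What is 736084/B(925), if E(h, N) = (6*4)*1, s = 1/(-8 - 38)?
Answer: 860666217/448 ≈ 1.9211e+6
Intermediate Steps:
s = -1/46 (s = 1/(-46) = -1/46 ≈ -0.021739)
E(h, N) = 24 (E(h, N) = 24*1 = 24)
B(K) = 289/1559 + K/4677 (B(K) = ((867 + K)/(24 + 1535))/3 = ((867 + K)/1559)/3 = ((867 + K)*(1/1559))/3 = (867/1559 + K/1559)/3 = 289/1559 + K/4677)
736084/B(925) = 736084/(289/1559 + (1/4677)*925) = 736084/(289/1559 + 925/4677) = 736084/(1792/4677) = 736084*(4677/1792) = 860666217/448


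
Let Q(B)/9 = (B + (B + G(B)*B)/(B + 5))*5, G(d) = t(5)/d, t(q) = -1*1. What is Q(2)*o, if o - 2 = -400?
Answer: -268650/7 ≈ -38379.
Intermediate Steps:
o = -398 (o = 2 - 400 = -398)
t(q) = -1
G(d) = -1/d
Q(B) = 45*B + 45*(-1 + B)/(5 + B) (Q(B) = 9*((B + (B + (-1/B)*B)/(B + 5))*5) = 9*((B + (B - 1)/(5 + B))*5) = 9*((B + (-1 + B)/(5 + B))*5) = 9*(5*B + 5*(-1 + B)/(5 + B)) = 45*B + 45*(-1 + B)/(5 + B))
Q(2)*o = (45*(-1 + 2*(6 + 2))/(5 + 2))*(-398) = (45*(-1 + 2*8)/7)*(-398) = (45*(1/7)*(-1 + 16))*(-398) = (45*(1/7)*15)*(-398) = (675/7)*(-398) = -268650/7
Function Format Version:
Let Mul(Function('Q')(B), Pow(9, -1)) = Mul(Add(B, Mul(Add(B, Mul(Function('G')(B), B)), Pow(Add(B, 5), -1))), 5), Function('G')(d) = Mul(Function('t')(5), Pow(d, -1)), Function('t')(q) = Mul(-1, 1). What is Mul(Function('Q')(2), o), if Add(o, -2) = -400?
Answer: Rational(-268650, 7) ≈ -38379.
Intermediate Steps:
o = -398 (o = Add(2, -400) = -398)
Function('t')(q) = -1
Function('G')(d) = Mul(-1, Pow(d, -1))
Function('Q')(B) = Add(Mul(45, B), Mul(45, Pow(Add(5, B), -1), Add(-1, B))) (Function('Q')(B) = Mul(9, Mul(Add(B, Mul(Add(B, Mul(Mul(-1, Pow(B, -1)), B)), Pow(Add(B, 5), -1))), 5)) = Mul(9, Mul(Add(B, Mul(Add(B, -1), Pow(Add(5, B), -1))), 5)) = Mul(9, Mul(Add(B, Mul(Add(-1, B), Pow(Add(5, B), -1))), 5)) = Mul(9, Mul(Add(B, Mul(Pow(Add(5, B), -1), Add(-1, B))), 5)) = Mul(9, Add(Mul(5, B), Mul(5, Pow(Add(5, B), -1), Add(-1, B)))) = Add(Mul(45, B), Mul(45, Pow(Add(5, B), -1), Add(-1, B))))
Mul(Function('Q')(2), o) = Mul(Mul(45, Pow(Add(5, 2), -1), Add(-1, Mul(2, Add(6, 2)))), -398) = Mul(Mul(45, Pow(7, -1), Add(-1, Mul(2, 8))), -398) = Mul(Mul(45, Rational(1, 7), Add(-1, 16)), -398) = Mul(Mul(45, Rational(1, 7), 15), -398) = Mul(Rational(675, 7), -398) = Rational(-268650, 7)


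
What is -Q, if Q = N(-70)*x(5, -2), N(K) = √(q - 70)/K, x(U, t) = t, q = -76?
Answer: -I*√146/35 ≈ -0.34523*I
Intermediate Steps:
N(K) = I*√146/K (N(K) = √(-76 - 70)/K = √(-146)/K = (I*√146)/K = I*√146/K)
Q = I*√146/35 (Q = (I*√146/(-70))*(-2) = (I*√146*(-1/70))*(-2) = -I*√146/70*(-2) = I*√146/35 ≈ 0.34523*I)
-Q = -I*√146/35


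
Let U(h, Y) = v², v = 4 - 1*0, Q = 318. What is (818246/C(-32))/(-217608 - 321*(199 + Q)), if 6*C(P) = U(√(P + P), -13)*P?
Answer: 31471/1258880 ≈ 0.024999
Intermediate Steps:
v = 4 (v = 4 + 0 = 4)
U(h, Y) = 16 (U(h, Y) = 4² = 16)
C(P) = 8*P/3 (C(P) = (16*P)/6 = 8*P/3)
(818246/C(-32))/(-217608 - 321*(199 + Q)) = (818246/(((8/3)*(-32))))/(-217608 - 321*(199 + 318)) = (818246/(-256/3))/(-217608 - 321*517) = (818246*(-3/256))/(-217608 - 1*165957) = -1227369/(128*(-217608 - 165957)) = -1227369/128/(-383565) = -1227369/128*(-1/383565) = 31471/1258880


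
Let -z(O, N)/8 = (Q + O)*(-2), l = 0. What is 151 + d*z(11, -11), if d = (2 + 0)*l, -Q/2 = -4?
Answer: 151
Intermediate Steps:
Q = 8 (Q = -2*(-4) = 8)
d = 0 (d = (2 + 0)*0 = 2*0 = 0)
z(O, N) = 128 + 16*O (z(O, N) = -8*(8 + O)*(-2) = -8*(-16 - 2*O) = 128 + 16*O)
151 + d*z(11, -11) = 151 + 0*(128 + 16*11) = 151 + 0*(128 + 176) = 151 + 0*304 = 151 + 0 = 151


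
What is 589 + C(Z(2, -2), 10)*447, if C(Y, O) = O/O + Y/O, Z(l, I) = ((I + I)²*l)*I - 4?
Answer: -10018/5 ≈ -2003.6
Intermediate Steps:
Z(l, I) = -4 + 4*l*I³ (Z(l, I) = ((2*I)²*l)*I - 4 = ((4*I²)*l)*I - 4 = (4*l*I²)*I - 4 = 4*l*I³ - 4 = -4 + 4*l*I³)
C(Y, O) = 1 + Y/O
589 + C(Z(2, -2), 10)*447 = 589 + ((10 + (-4 + 4*2*(-2)³))/10)*447 = 589 + ((10 + (-4 + 4*2*(-8)))/10)*447 = 589 + ((10 + (-4 - 64))/10)*447 = 589 + ((10 - 68)/10)*447 = 589 + ((⅒)*(-58))*447 = 589 - 29/5*447 = 589 - 12963/5 = -10018/5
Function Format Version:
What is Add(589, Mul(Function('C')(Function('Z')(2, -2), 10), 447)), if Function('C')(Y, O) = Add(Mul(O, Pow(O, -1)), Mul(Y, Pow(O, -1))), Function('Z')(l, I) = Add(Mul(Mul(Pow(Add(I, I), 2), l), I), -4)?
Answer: Rational(-10018, 5) ≈ -2003.6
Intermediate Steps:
Function('Z')(l, I) = Add(-4, Mul(4, l, Pow(I, 3))) (Function('Z')(l, I) = Add(Mul(Mul(Pow(Mul(2, I), 2), l), I), -4) = Add(Mul(Mul(Mul(4, Pow(I, 2)), l), I), -4) = Add(Mul(Mul(4, l, Pow(I, 2)), I), -4) = Add(Mul(4, l, Pow(I, 3)), -4) = Add(-4, Mul(4, l, Pow(I, 3))))
Function('C')(Y, O) = Add(1, Mul(Y, Pow(O, -1)))
Add(589, Mul(Function('C')(Function('Z')(2, -2), 10), 447)) = Add(589, Mul(Mul(Pow(10, -1), Add(10, Add(-4, Mul(4, 2, Pow(-2, 3))))), 447)) = Add(589, Mul(Mul(Rational(1, 10), Add(10, Add(-4, Mul(4, 2, -8)))), 447)) = Add(589, Mul(Mul(Rational(1, 10), Add(10, Add(-4, -64))), 447)) = Add(589, Mul(Mul(Rational(1, 10), Add(10, -68)), 447)) = Add(589, Mul(Mul(Rational(1, 10), -58), 447)) = Add(589, Mul(Rational(-29, 5), 447)) = Add(589, Rational(-12963, 5)) = Rational(-10018, 5)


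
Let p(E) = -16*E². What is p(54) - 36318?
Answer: -82974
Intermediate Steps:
p(54) - 36318 = -16*54² - 36318 = -16*2916 - 36318 = -46656 - 36318 = -82974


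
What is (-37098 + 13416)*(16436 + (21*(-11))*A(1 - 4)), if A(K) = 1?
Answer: -383766810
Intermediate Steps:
(-37098 + 13416)*(16436 + (21*(-11))*A(1 - 4)) = (-37098 + 13416)*(16436 + (21*(-11))*1) = -23682*(16436 - 231*1) = -23682*(16436 - 231) = -23682*16205 = -383766810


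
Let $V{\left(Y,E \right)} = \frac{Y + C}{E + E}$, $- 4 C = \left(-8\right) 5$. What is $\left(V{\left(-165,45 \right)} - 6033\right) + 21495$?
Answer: $\frac{278285}{18} \approx 15460.0$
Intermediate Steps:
$C = 10$ ($C = - \frac{\left(-8\right) 5}{4} = \left(- \frac{1}{4}\right) \left(-40\right) = 10$)
$V{\left(Y,E \right)} = \frac{10 + Y}{2 E}$ ($V{\left(Y,E \right)} = \frac{Y + 10}{E + E} = \frac{10 + Y}{2 E}$)
$\left(V{\left(-165,45 \right)} - 6033\right) + 21495 = \left(\frac{10 - 165}{2 \cdot 45} - 6033\right) + 21495 = \left(\frac{1}{2} \cdot \frac{1}{45} \left(-155\right) - 6033\right) + 21495 = \left(- \frac{31}{18} - 6033\right) + 21495 = - \frac{108625}{18} + 21495 = \frac{278285}{18}$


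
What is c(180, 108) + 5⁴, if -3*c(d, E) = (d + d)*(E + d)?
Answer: -33935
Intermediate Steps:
c(d, E) = -2*d*(E + d)/3 (c(d, E) = -(d + d)*(E + d)/3 = -2*d*(E + d)/3)
c(180, 108) + 5⁴ = -⅔*180*(108 + 180) + 5⁴ = -⅔*180*288 + 625 = -34560 + 625 = -33935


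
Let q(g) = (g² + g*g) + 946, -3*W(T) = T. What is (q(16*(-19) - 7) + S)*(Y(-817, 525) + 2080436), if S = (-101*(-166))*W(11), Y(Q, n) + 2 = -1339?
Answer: 829014182110/3 ≈ 2.7634e+11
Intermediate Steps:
W(T) = -T/3
Y(Q, n) = -1341 (Y(Q, n) = -2 - 1339 = -1341)
q(g) = 946 + 2*g² (q(g) = (g² + g²) + 946 = 2*g² + 946 = 946 + 2*g²)
S = -184426/3 (S = (-101*(-166))*(-⅓*11) = 16766*(-11/3) = -184426/3 ≈ -61475.)
(q(16*(-19) - 7) + S)*(Y(-817, 525) + 2080436) = ((946 + 2*(16*(-19) - 7)²) - 184426/3)*(-1341 + 2080436) = ((946 + 2*(-304 - 7)²) - 184426/3)*2079095 = ((946 + 2*(-311)²) - 184426/3)*2079095 = ((946 + 2*96721) - 184426/3)*2079095 = ((946 + 193442) - 184426/3)*2079095 = (194388 - 184426/3)*2079095 = (398738/3)*2079095 = 829014182110/3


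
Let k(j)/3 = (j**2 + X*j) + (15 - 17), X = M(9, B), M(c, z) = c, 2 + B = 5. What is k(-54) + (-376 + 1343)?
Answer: 8251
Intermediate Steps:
B = 3 (B = -2 + 5 = 3)
X = 9
k(j) = -6 + 3*j**2 + 27*j (k(j) = 3*((j**2 + 9*j) + (15 - 17)) = 3*((j**2 + 9*j) - 2) = 3*(-2 + j**2 + 9*j) = -6 + 3*j**2 + 27*j)
k(-54) + (-376 + 1343) = (-6 + 3*(-54)**2 + 27*(-54)) + (-376 + 1343) = (-6 + 3*2916 - 1458) + 967 = (-6 + 8748 - 1458) + 967 = 7284 + 967 = 8251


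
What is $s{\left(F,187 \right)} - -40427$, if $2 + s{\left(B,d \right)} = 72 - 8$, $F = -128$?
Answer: $40489$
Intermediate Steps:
$s{\left(B,d \right)} = 62$ ($s{\left(B,d \right)} = -2 + \left(72 - 8\right) = -2 + 64 = 62$)
$s{\left(F,187 \right)} - -40427 = 62 - -40427 = 62 + 40427 = 40489$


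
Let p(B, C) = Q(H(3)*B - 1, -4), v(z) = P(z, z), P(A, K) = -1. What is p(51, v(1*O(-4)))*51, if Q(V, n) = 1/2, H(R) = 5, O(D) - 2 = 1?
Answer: 51/2 ≈ 25.500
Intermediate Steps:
O(D) = 3 (O(D) = 2 + 1 = 3)
v(z) = -1
Q(V, n) = ½
p(B, C) = ½
p(51, v(1*O(-4)))*51 = (½)*51 = 51/2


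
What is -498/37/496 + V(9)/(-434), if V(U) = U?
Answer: -3075/64232 ≈ -0.047873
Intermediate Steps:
-498/37/496 + V(9)/(-434) = -498/37/496 + 9/(-434) = -498*1/37*(1/496) + 9*(-1/434) = -498/37*1/496 - 9/434 = -249/9176 - 9/434 = -3075/64232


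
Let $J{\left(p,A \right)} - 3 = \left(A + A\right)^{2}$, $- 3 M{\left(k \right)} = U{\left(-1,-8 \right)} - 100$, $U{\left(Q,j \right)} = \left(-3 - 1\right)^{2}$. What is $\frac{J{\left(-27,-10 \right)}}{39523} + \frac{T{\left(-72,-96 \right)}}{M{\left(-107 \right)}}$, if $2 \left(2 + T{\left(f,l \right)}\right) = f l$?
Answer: $\frac{68261863}{553322} \approx 123.37$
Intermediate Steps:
$T{\left(f,l \right)} = -2 + \frac{f l}{2}$
$U{\left(Q,j \right)} = 16$ ($U{\left(Q,j \right)} = \left(-4\right)^{2} = 16$)
$M{\left(k \right)} = 28$ ($M{\left(k \right)} = - \frac{16 - 100}{3} = \left(- \frac{1}{3}\right) \left(-84\right) = 28$)
$J{\left(p,A \right)} = 3 + 4 A^{2}$ ($J{\left(p,A \right)} = 3 + \left(A + A\right)^{2} = 3 + \left(2 A\right)^{2} = 3 + 4 A^{2}$)
$\frac{J{\left(-27,-10 \right)}}{39523} + \frac{T{\left(-72,-96 \right)}}{M{\left(-107 \right)}} = \frac{3 + 4 \left(-10\right)^{2}}{39523} + \frac{-2 + \frac{1}{2} \left(-72\right) \left(-96\right)}{28} = \left(3 + 4 \cdot 100\right) \frac{1}{39523} + \left(-2 + 3456\right) \frac{1}{28} = \left(3 + 400\right) \frac{1}{39523} + 3454 \cdot \frac{1}{28} = 403 \cdot \frac{1}{39523} + \frac{1727}{14} = \frac{403}{39523} + \frac{1727}{14} = \frac{68261863}{553322}$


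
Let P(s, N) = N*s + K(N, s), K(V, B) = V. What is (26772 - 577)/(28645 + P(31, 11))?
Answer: 26195/28997 ≈ 0.90337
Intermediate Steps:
P(s, N) = N + N*s (P(s, N) = N*s + N = N + N*s)
(26772 - 577)/(28645 + P(31, 11)) = (26772 - 577)/(28645 + 11*(1 + 31)) = 26195/(28645 + 11*32) = 26195/(28645 + 352) = 26195/28997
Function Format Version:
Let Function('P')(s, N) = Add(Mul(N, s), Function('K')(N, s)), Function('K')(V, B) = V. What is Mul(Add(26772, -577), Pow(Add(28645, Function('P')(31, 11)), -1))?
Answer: Rational(26195, 28997) ≈ 0.90337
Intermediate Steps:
Function('P')(s, N) = Add(N, Mul(N, s)) (Function('P')(s, N) = Add(Mul(N, s), N) = Add(N, Mul(N, s)))
Mul(Add(26772, -577), Pow(Add(28645, Function('P')(31, 11)), -1)) = Mul(Add(26772, -577), Pow(Add(28645, Mul(11, Add(1, 31))), -1)) = Mul(26195, Pow(Add(28645, Mul(11, 32)), -1)) = Mul(26195, Pow(Add(28645, 352), -1)) = Mul(26195, Pow(28997, -1)) = Mul(26195, Rational(1, 28997)) = Rational(26195, 28997)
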